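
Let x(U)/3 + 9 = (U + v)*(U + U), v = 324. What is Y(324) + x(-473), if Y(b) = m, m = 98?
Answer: 422933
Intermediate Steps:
x(U) = -27 + 6*U*(324 + U) (x(U) = -27 + 3*((U + 324)*(U + U)) = -27 + 3*((324 + U)*(2*U)) = -27 + 3*(2*U*(324 + U)) = -27 + 6*U*(324 + U))
Y(b) = 98
Y(324) + x(-473) = 98 + (-27 + 6*(-473)² + 1944*(-473)) = 98 + (-27 + 6*223729 - 919512) = 98 + (-27 + 1342374 - 919512) = 98 + 422835 = 422933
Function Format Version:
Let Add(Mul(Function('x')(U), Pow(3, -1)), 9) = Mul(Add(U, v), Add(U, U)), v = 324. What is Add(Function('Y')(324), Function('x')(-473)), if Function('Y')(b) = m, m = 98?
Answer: 422933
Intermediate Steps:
Function('x')(U) = Add(-27, Mul(6, U, Add(324, U))) (Function('x')(U) = Add(-27, Mul(3, Mul(Add(U, 324), Add(U, U)))) = Add(-27, Mul(3, Mul(Add(324, U), Mul(2, U)))) = Add(-27, Mul(3, Mul(2, U, Add(324, U)))) = Add(-27, Mul(6, U, Add(324, U))))
Function('Y')(b) = 98
Add(Function('Y')(324), Function('x')(-473)) = Add(98, Add(-27, Mul(6, Pow(-473, 2)), Mul(1944, -473))) = Add(98, Add(-27, Mul(6, 223729), -919512)) = Add(98, Add(-27, 1342374, -919512)) = Add(98, 422835) = 422933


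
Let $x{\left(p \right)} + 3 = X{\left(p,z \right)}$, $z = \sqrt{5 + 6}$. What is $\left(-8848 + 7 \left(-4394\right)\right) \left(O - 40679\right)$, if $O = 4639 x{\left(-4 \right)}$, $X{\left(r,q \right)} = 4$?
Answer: $1427400240$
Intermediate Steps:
$z = \sqrt{11} \approx 3.3166$
$x{\left(p \right)} = 1$ ($x{\left(p \right)} = -3 + 4 = 1$)
$O = 4639$ ($O = 4639 \cdot 1 = 4639$)
$\left(-8848 + 7 \left(-4394\right)\right) \left(O - 40679\right) = \left(-8848 + 7 \left(-4394\right)\right) \left(4639 - 40679\right) = \left(-8848 - 30758\right) \left(4639 - 40679\right) = \left(-39606\right) \left(-36040\right) = 1427400240$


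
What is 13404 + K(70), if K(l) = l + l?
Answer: 13544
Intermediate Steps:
K(l) = 2*l
13404 + K(70) = 13404 + 2*70 = 13404 + 140 = 13544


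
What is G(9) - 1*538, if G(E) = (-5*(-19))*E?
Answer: 317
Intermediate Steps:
G(E) = 95*E
G(9) - 1*538 = 95*9 - 1*538 = 855 - 538 = 317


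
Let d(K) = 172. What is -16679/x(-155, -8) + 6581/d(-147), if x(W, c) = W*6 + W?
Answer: 10009173/186620 ≈ 53.634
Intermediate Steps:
x(W, c) = 7*W (x(W, c) = 6*W + W = 7*W)
-16679/x(-155, -8) + 6581/d(-147) = -16679/(7*(-155)) + 6581/172 = -16679/(-1085) + 6581*(1/172) = -16679*(-1/1085) + 6581/172 = 16679/1085 + 6581/172 = 10009173/186620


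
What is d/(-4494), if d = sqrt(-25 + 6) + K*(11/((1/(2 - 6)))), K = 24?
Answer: 176/749 - I*sqrt(19)/4494 ≈ 0.23498 - 0.00096994*I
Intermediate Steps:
d = -1056 + I*sqrt(19) (d = sqrt(-25 + 6) + 24*(11/((1/(2 - 6)))) = sqrt(-19) + 24*(11/((1/(-4)))) = I*sqrt(19) + 24*(11/((-1/4*1))) = I*sqrt(19) + 24*(11/(-1/4)) = I*sqrt(19) + 24*(11*(-4)) = I*sqrt(19) + 24*(-44) = I*sqrt(19) - 1056 = -1056 + I*sqrt(19) ≈ -1056.0 + 4.3589*I)
d/(-4494) = (-1056 + I*sqrt(19))/(-4494) = (-1056 + I*sqrt(19))*(-1/4494) = 176/749 - I*sqrt(19)/4494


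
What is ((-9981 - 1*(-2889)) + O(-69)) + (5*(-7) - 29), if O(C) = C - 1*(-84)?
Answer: -7141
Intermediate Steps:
O(C) = 84 + C (O(C) = C + 84 = 84 + C)
((-9981 - 1*(-2889)) + O(-69)) + (5*(-7) - 29) = ((-9981 - 1*(-2889)) + (84 - 69)) + (5*(-7) - 29) = ((-9981 + 2889) + 15) + (-35 - 29) = (-7092 + 15) - 64 = -7077 - 64 = -7141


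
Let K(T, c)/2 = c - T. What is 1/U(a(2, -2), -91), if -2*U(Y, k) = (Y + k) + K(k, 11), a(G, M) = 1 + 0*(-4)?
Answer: -1/57 ≈ -0.017544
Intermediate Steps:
a(G, M) = 1 (a(G, M) = 1 + 0 = 1)
K(T, c) = -2*T + 2*c (K(T, c) = 2*(c - T) = -2*T + 2*c)
U(Y, k) = -11 + k/2 - Y/2 (U(Y, k) = -((Y + k) + (-2*k + 2*11))/2 = -((Y + k) + (-2*k + 22))/2 = -((Y + k) + (22 - 2*k))/2 = -(22 + Y - k)/2 = -11 + k/2 - Y/2)
1/U(a(2, -2), -91) = 1/(-11 + (1/2)*(-91) - 1/2*1) = 1/(-11 - 91/2 - 1/2) = 1/(-57) = -1/57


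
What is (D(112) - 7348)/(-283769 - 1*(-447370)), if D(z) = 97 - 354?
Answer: -7605/163601 ≈ -0.046485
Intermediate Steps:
D(z) = -257
(D(112) - 7348)/(-283769 - 1*(-447370)) = (-257 - 7348)/(-283769 - 1*(-447370)) = -7605/(-283769 + 447370) = -7605/163601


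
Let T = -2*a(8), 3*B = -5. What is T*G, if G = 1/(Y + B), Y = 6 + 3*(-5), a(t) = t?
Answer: 3/2 ≈ 1.5000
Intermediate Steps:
B = -5/3 (B = (⅓)*(-5) = -5/3 ≈ -1.6667)
T = -16 (T = -2*8 = -16)
Y = -9 (Y = 6 - 15 = -9)
G = -3/32 (G = 1/(-9 - 5/3) = 1/(-32/3) = -3/32 ≈ -0.093750)
T*G = -16*(-3/32) = 3/2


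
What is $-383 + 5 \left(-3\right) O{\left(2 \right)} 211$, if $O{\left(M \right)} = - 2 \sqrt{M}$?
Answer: $-383 + 6330 \sqrt{2} \approx 8569.0$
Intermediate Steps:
$-383 + 5 \left(-3\right) O{\left(2 \right)} 211 = -383 + 5 \left(-3\right) \left(- 2 \sqrt{2}\right) 211 = -383 + - 15 \left(- 2 \sqrt{2}\right) 211 = -383 + 30 \sqrt{2} \cdot 211 = -383 + 6330 \sqrt{2}$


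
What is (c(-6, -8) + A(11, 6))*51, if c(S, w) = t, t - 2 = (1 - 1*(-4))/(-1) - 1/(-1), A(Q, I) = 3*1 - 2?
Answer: -51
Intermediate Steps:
A(Q, I) = 1 (A(Q, I) = 3 - 2 = 1)
t = -2 (t = 2 + ((1 - 1*(-4))/(-1) - 1/(-1)) = 2 + ((1 + 4)*(-1) - 1*(-1)) = 2 + (5*(-1) + 1) = 2 + (-5 + 1) = 2 - 4 = -2)
c(S, w) = -2
(c(-6, -8) + A(11, 6))*51 = (-2 + 1)*51 = -1*51 = -51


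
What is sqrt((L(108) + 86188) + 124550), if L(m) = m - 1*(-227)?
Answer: sqrt(211073) ≈ 459.43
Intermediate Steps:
L(m) = 227 + m (L(m) = m + 227 = 227 + m)
sqrt((L(108) + 86188) + 124550) = sqrt(((227 + 108) + 86188) + 124550) = sqrt((335 + 86188) + 124550) = sqrt(86523 + 124550) = sqrt(211073)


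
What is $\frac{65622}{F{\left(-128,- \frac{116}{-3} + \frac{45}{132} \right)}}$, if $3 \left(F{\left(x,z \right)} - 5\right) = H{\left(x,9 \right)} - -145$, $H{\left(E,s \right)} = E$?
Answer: $\frac{98433}{16} \approx 6152.1$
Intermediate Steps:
$F{\left(x,z \right)} = \frac{160}{3} + \frac{x}{3}$ ($F{\left(x,z \right)} = 5 + \frac{x - -145}{3} = 5 + \frac{x + 145}{3} = 5 + \frac{145 + x}{3} = 5 + \left(\frac{145}{3} + \frac{x}{3}\right) = \frac{160}{3} + \frac{x}{3}$)
$\frac{65622}{F{\left(-128,- \frac{116}{-3} + \frac{45}{132} \right)}} = \frac{65622}{\frac{160}{3} + \frac{1}{3} \left(-128\right)} = \frac{65622}{\frac{160}{3} - \frac{128}{3}} = \frac{65622}{\frac{32}{3}} = 65622 \cdot \frac{3}{32} = \frac{98433}{16}$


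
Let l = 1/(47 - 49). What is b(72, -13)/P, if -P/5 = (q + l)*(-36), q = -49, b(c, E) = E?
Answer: 13/8910 ≈ 0.0014590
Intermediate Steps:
l = -½ (l = 1/(-2) = -½ ≈ -0.50000)
P = -8910 (P = -5*(-49 - ½)*(-36) = -(-495)*(-36)/2 = -5*1782 = -8910)
b(72, -13)/P = -13/(-8910) = -13*(-1/8910) = 13/8910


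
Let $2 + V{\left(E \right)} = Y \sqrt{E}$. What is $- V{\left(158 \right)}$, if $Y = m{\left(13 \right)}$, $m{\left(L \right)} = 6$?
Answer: $2 - 6 \sqrt{158} \approx -73.419$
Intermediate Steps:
$Y = 6$
$V{\left(E \right)} = -2 + 6 \sqrt{E}$
$- V{\left(158 \right)} = - (-2 + 6 \sqrt{158}) = 2 - 6 \sqrt{158}$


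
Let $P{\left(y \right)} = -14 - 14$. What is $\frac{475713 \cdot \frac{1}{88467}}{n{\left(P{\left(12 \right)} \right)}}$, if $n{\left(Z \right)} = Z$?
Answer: $- \frac{22653}{117956} \approx -0.19205$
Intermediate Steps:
$P{\left(y \right)} = -28$
$\frac{475713 \cdot \frac{1}{88467}}{n{\left(P{\left(12 \right)} \right)}} = \frac{475713 \cdot \frac{1}{88467}}{-28} = 475713 \cdot \frac{1}{88467} \left(- \frac{1}{28}\right) = \frac{158571}{29489} \left(- \frac{1}{28}\right) = - \frac{22653}{117956}$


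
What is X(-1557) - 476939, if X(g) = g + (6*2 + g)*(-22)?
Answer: -444506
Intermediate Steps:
X(g) = -264 - 21*g (X(g) = g + (12 + g)*(-22) = g + (-264 - 22*g) = -264 - 21*g)
X(-1557) - 476939 = (-264 - 21*(-1557)) - 476939 = (-264 + 32697) - 476939 = 32433 - 476939 = -444506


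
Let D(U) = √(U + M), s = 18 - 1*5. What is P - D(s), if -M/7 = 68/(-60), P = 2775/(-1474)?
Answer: -2775/1474 - √4710/15 ≈ -6.4579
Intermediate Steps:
s = 13 (s = 18 - 5 = 13)
P = -2775/1474 (P = 2775*(-1/1474) = -2775/1474 ≈ -1.8826)
M = 119/15 (M = -476/(-60) = -476*(-1)/60 = -7*(-17/15) = 119/15 ≈ 7.9333)
D(U) = √(119/15 + U) (D(U) = √(U + 119/15) = √(119/15 + U))
P - D(s) = -2775/1474 - √(1785 + 225*13)/15 = -2775/1474 - √(1785 + 2925)/15 = -2775/1474 - √4710/15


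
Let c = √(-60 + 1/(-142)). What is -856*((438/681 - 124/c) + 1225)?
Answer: -238157176/227 - 106144*I*√1209982/8521 ≈ -1.0492e+6 - 13702.0*I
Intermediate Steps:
c = I*√1209982/142 (c = √(-60 - 1/142) = √(-8521/142) = I*√1209982/142 ≈ 7.7464*I)
-856*((438/681 - 124/c) + 1225) = -856*((438/681 - 124*(-I*√1209982/8521)) + 1225) = -856*((438*(1/681) - (-124)*I*√1209982/8521) + 1225) = -856*((146/227 + 124*I*√1209982/8521) + 1225) = -856*(278221/227 + 124*I*√1209982/8521) = -238157176/227 - 106144*I*√1209982/8521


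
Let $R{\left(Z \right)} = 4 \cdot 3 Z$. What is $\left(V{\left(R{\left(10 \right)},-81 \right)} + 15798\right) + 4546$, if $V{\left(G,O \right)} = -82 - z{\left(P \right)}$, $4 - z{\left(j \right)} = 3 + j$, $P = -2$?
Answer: $20259$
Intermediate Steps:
$z{\left(j \right)} = 1 - j$ ($z{\left(j \right)} = 4 - \left(3 + j\right) = 1 - j$)
$R{\left(Z \right)} = 12 Z$
$V{\left(G,O \right)} = -85$ ($V{\left(G,O \right)} = -82 - \left(1 - -2\right) = -82 - \left(1 + 2\right) = -82 - 3 = -85$)
$\left(V{\left(R{\left(10 \right)},-81 \right)} + 15798\right) + 4546 = \left(-85 + 15798\right) + 4546 = 15713 + 4546 = 20259$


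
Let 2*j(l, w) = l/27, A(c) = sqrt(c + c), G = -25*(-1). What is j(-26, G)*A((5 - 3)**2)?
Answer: -26*sqrt(2)/27 ≈ -1.3618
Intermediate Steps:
G = 25
A(c) = sqrt(2)*sqrt(c) (A(c) = sqrt(2*c) = sqrt(2)*sqrt(c))
j(l, w) = l/54 (j(l, w) = (l/27)/2 = l/54)
j(-26, G)*A((5 - 3)**2) = ((1/54)*(-26))*(sqrt(2)*sqrt((5 - 3)**2)) = -13*sqrt(2)*sqrt(2**2)/27 = -13*sqrt(2)*sqrt(4)/27 = -13*sqrt(2)*2/27 = -26*sqrt(2)/27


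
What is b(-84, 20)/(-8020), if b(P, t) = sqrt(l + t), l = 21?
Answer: -sqrt(41)/8020 ≈ -0.00079839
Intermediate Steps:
b(P, t) = sqrt(21 + t)
b(-84, 20)/(-8020) = sqrt(21 + 20)/(-8020) = sqrt(41)*(-1/8020) = -sqrt(41)/8020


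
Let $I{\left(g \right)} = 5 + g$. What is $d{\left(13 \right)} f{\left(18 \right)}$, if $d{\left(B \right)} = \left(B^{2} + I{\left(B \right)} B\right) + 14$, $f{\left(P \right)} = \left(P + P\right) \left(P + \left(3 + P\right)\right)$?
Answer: $585468$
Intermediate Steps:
$f{\left(P \right)} = 2 P \left(3 + 2 P\right)$
$d{\left(B \right)} = 14 + B^{2} + B \left(5 + B\right)$ ($d{\left(B \right)} = \left(B^{2} + \left(5 + B\right) B\right) + 14 = \left(B^{2} + B \left(5 + B\right)\right) + 14 = 14 + B^{2} + B \left(5 + B\right)$)
$d{\left(13 \right)} f{\left(18 \right)} = \left(14 + 13^{2} + 13 \left(5 + 13\right)\right) 2 \cdot 18 \left(3 + 2 \cdot 18\right) = \left(14 + 169 + 13 \cdot 18\right) 2 \cdot 18 \left(3 + 36\right) = \left(14 + 169 + 234\right) 2 \cdot 18 \cdot 39 = 417 \cdot 1404 = 585468$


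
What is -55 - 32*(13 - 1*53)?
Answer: 1225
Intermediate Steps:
-55 - 32*(13 - 1*53) = -55 - 32*(13 - 53) = -55 - 32*(-40) = -55 + 1280 = 1225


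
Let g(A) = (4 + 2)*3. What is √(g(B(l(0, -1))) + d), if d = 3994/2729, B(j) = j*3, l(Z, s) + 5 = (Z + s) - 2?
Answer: 14*√739559/2729 ≈ 4.4118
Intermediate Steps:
l(Z, s) = -7 + Z + s (l(Z, s) = -5 + ((Z + s) - 2) = -5 + (-2 + Z + s) = -7 + Z + s)
B(j) = 3*j
g(A) = 18 (g(A) = 6*3 = 18)
d = 3994/2729 (d = 3994*(1/2729) = 3994/2729 ≈ 1.4635)
√(g(B(l(0, -1))) + d) = √(18 + 3994/2729) = √(53116/2729) = 14*√739559/2729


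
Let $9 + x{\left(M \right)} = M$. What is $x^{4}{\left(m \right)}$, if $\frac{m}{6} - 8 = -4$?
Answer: $50625$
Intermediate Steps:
$m = 24$ ($m = 48 + 6 \left(-4\right) = 48 - 24 = 24$)
$x{\left(M \right)} = -9 + M$
$x^{4}{\left(m \right)} = \left(-9 + 24\right)^{4} = 15^{4} = 50625$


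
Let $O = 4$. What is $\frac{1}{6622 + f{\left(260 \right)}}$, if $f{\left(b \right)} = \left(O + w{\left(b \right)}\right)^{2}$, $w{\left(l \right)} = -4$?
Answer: $\frac{1}{6622} \approx 0.00015101$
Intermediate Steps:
$f{\left(b \right)} = 0$ ($f{\left(b \right)} = \left(4 - 4\right)^{2} = 0^{2} = 0$)
$\frac{1}{6622 + f{\left(260 \right)}} = \frac{1}{6622 + 0} = \frac{1}{6622}$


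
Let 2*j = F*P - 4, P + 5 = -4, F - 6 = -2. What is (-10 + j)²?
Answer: 900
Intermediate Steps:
F = 4 (F = 6 - 2 = 4)
P = -9 (P = -5 - 4 = -9)
j = -20 (j = (4*(-9) - 4)/2 = (-36 - 4)/2 = (½)*(-40) = -20)
(-10 + j)² = (-10 - 20)² = (-30)² = 900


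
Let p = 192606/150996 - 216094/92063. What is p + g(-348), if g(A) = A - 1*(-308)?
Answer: -95157205561/2316857458 ≈ -41.072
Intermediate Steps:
g(A) = 308 + A (g(A) = A + 308 = 308 + A)
p = -2482907241/2316857458 (p = 192606*(1/150996) - 216094*1/92063 = 32101/25166 - 216094/92063 = -2482907241/2316857458 ≈ -1.0717)
p + g(-348) = -2482907241/2316857458 + (308 - 348) = -2482907241/2316857458 - 40 = -95157205561/2316857458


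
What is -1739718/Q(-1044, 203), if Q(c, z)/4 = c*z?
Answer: 96651/47096 ≈ 2.0522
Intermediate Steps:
Q(c, z) = 4*c*z (Q(c, z) = 4*(c*z) = 4*c*z)
-1739718/Q(-1044, 203) = -1739718/(4*(-1044)*203) = -1739718/(-847728) = -1739718*(-1/847728) = 96651/47096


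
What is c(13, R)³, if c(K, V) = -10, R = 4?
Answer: -1000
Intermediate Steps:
c(13, R)³ = (-10)³ = -1000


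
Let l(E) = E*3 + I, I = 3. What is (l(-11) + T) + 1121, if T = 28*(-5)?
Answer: 951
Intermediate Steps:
T = -140
l(E) = 3 + 3*E (l(E) = E*3 + 3 = 3*E + 3 = 3 + 3*E)
(l(-11) + T) + 1121 = ((3 + 3*(-11)) - 140) + 1121 = ((3 - 33) - 140) + 1121 = (-30 - 140) + 1121 = -170 + 1121 = 951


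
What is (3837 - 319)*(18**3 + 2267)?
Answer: 28492282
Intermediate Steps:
(3837 - 319)*(18**3 + 2267) = 3518*(5832 + 2267) = 3518*8099 = 28492282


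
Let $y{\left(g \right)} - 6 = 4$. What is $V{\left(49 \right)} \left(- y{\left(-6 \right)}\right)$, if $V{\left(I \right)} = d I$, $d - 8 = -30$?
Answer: $10780$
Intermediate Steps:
$d = -22$ ($d = 8 - 30 = -22$)
$y{\left(g \right)} = 10$ ($y{\left(g \right)} = 6 + 4 = 10$)
$V{\left(I \right)} = - 22 I$
$V{\left(49 \right)} \left(- y{\left(-6 \right)}\right) = \left(-22\right) 49 \left(\left(-1\right) 10\right) = \left(-1078\right) \left(-10\right) = 10780$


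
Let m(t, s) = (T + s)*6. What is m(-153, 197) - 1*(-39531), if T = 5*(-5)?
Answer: 40563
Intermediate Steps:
T = -25
m(t, s) = -150 + 6*s (m(t, s) = (-25 + s)*6 = -150 + 6*s)
m(-153, 197) - 1*(-39531) = (-150 + 6*197) - 1*(-39531) = (-150 + 1182) + 39531 = 1032 + 39531 = 40563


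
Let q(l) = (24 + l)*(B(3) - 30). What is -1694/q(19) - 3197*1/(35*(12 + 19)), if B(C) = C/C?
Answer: -2148669/1352995 ≈ -1.5881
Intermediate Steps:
B(C) = 1
q(l) = -696 - 29*l (q(l) = (24 + l)*(1 - 30) = (24 + l)*(-29) = -696 - 29*l)
-1694/q(19) - 3197*1/(35*(12 + 19)) = -1694/(-696 - 29*19) - 3197*1/(35*(12 + 19)) = -1694/(-696 - 551) - 3197/(31*35) = -1694/(-1247) - 3197/1085 = -1694*(-1/1247) - 3197*1/1085 = 1694/1247 - 3197/1085 = -2148669/1352995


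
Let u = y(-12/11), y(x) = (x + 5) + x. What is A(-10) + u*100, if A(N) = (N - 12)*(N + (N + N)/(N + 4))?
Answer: 14140/33 ≈ 428.48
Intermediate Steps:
A(N) = (-12 + N)*(N + 2*N/(4 + N)) (A(N) = (-12 + N)*(N + (2*N)/(4 + N)) = (-12 + N)*(N + 2*N/(4 + N)))
y(x) = 5 + 2*x (y(x) = (5 + x) + x = 5 + 2*x)
u = 31/11 (u = 5 + 2*(-12/11) = 5 - 24/11 = 31/11 ≈ 2.8182)
A(-10) + u*100 = -10*(-72 + (-10)**2 - 6*(-10))/(4 - 10) + (31/11)*100 = -10*(-72 + 100 + 60)/(-6) + 3100/11 = -10*(-1/6)*88 + 3100/11 = 440/3 + 3100/11 = 14140/33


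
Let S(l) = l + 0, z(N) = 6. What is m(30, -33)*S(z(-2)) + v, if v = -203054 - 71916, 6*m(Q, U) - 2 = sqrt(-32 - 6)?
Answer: -274968 + I*sqrt(38) ≈ -2.7497e+5 + 6.1644*I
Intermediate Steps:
S(l) = l
m(Q, U) = 1/3 + I*sqrt(38)/6 (m(Q, U) = 1/3 + sqrt(-32 - 6)/6 = 1/3 + sqrt(-38)/6 = 1/3 + (I*sqrt(38))/6 = 1/3 + I*sqrt(38)/6)
v = -274970
m(30, -33)*S(z(-2)) + v = (1/3 + I*sqrt(38)/6)*6 - 274970 = (2 + I*sqrt(38)) - 274970 = -274968 + I*sqrt(38)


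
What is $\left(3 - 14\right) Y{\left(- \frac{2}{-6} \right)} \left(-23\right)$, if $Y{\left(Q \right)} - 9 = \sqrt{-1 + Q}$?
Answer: $2277 + \frac{253 i \sqrt{6}}{3} \approx 2277.0 + 206.57 i$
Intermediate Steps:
$Y{\left(Q \right)} = 9 + \sqrt{-1 + Q}$
$\left(3 - 14\right) Y{\left(- \frac{2}{-6} \right)} \left(-23\right) = \left(3 - 14\right) \left(9 + \sqrt{-1 - \frac{2}{-6}}\right) \left(-23\right) = - 11 \left(9 + \sqrt{-1 - - \frac{1}{3}}\right) \left(-23\right) = - 11 \left(9 + \sqrt{-1 + \frac{1}{3}}\right) \left(-23\right) = - 11 \left(9 + \sqrt{- \frac{2}{3}}\right) \left(-23\right) = - 11 \left(9 + \frac{i \sqrt{6}}{3}\right) \left(-23\right) = \left(-99 - \frac{11 i \sqrt{6}}{3}\right) \left(-23\right) = 2277 + \frac{253 i \sqrt{6}}{3}$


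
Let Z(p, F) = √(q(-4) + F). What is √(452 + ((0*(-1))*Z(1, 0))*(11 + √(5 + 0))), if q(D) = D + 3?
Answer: 2*√113 ≈ 21.260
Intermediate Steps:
q(D) = 3 + D
Z(p, F) = √(-1 + F) (Z(p, F) = √((3 - 4) + F) = √(-1 + F))
√(452 + ((0*(-1))*Z(1, 0))*(11 + √(5 + 0))) = √(452 + ((0*(-1))*√(-1 + 0))*(11 + √(5 + 0))) = √(452 + (0*√(-1))*(11 + √5)) = √(452 + (0*I)*(11 + √5)) = √(452 + 0*(11 + √5)) = √(452 + 0) = √452 = 2*√113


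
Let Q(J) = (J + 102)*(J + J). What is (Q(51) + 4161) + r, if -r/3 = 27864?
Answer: -63825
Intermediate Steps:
r = -83592 (r = -3*27864 = -83592)
Q(J) = 2*J*(102 + J) (Q(J) = (102 + J)*(2*J) = 2*J*(102 + J))
(Q(51) + 4161) + r = (2*51*(102 + 51) + 4161) - 83592 = (2*51*153 + 4161) - 83592 = (15606 + 4161) - 83592 = 19767 - 83592 = -63825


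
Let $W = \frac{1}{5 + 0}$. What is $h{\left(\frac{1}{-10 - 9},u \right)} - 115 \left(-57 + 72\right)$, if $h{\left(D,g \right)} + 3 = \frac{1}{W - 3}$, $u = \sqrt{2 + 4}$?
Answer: $- \frac{24197}{14} \approx -1728.4$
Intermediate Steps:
$W = \frac{1}{5} \approx 0.2$
$u = \sqrt{6} \approx 2.4495$
$h{\left(D,g \right)} = - \frac{47}{14}$ ($h{\left(D,g \right)} = -3 + \frac{1}{\frac{1}{5} - 3} = -3 + \frac{1}{- \frac{14}{5}} = -3 - \frac{5}{14} = - \frac{47}{14}$)
$h{\left(\frac{1}{-10 - 9},u \right)} - 115 \left(-57 + 72\right) = - \frac{47}{14} - 115 \left(-57 + 72\right) = - \frac{47}{14} - 1725 = - \frac{24197}{14}$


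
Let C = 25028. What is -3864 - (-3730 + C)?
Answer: -25162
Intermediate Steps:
-3864 - (-3730 + C) = -3864 - (-3730 + 25028) = -3864 - 1*21298 = -3864 - 21298 = -25162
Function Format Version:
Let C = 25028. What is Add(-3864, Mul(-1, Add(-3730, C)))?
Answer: -25162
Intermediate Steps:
Add(-3864, Mul(-1, Add(-3730, C))) = Add(-3864, Mul(-1, Add(-3730, 25028))) = Add(-3864, Mul(-1, 21298)) = Add(-3864, -21298) = -25162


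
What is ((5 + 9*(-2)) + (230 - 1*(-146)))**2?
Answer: 131769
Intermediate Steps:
((5 + 9*(-2)) + (230 - 1*(-146)))**2 = ((5 - 18) + (230 + 146))**2 = (-13 + 376)**2 = 363**2 = 131769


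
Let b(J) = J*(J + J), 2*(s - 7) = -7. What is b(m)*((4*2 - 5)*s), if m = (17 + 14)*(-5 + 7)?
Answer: 80724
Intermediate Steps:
s = 7/2 (s = 7 + (½)*(-7) = 7 - 7/2 = 7/2 ≈ 3.5000)
m = 62 (m = 31*2 = 62)
b(J) = 2*J² (b(J) = J*(2*J) = 2*J²)
b(m)*((4*2 - 5)*s) = (2*62²)*((4*2 - 5)*(7/2)) = (2*3844)*((8 - 5)*(7/2)) = 7688*(3*(7/2)) = 7688*(21/2) = 80724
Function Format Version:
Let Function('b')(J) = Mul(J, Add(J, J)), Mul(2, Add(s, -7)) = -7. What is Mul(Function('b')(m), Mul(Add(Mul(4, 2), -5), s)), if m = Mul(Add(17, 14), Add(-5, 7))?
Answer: 80724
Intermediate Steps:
s = Rational(7, 2) (s = Add(7, Mul(Rational(1, 2), -7)) = Add(7, Rational(-7, 2)) = Rational(7, 2) ≈ 3.5000)
m = 62 (m = Mul(31, 2) = 62)
Function('b')(J) = Mul(2, Pow(J, 2)) (Function('b')(J) = Mul(J, Mul(2, J)) = Mul(2, Pow(J, 2)))
Mul(Function('b')(m), Mul(Add(Mul(4, 2), -5), s)) = Mul(Mul(2, Pow(62, 2)), Mul(Add(Mul(4, 2), -5), Rational(7, 2))) = Mul(Mul(2, 3844), Mul(Add(8, -5), Rational(7, 2))) = Mul(7688, Mul(3, Rational(7, 2))) = Mul(7688, Rational(21, 2)) = 80724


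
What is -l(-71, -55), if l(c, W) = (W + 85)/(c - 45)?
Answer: 15/58 ≈ 0.25862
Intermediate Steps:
l(c, W) = (85 + W)/(-45 + c)
-l(-71, -55) = -(85 - 55)/(-45 - 71) = -30/(-116) = -(-1)*30/116 = -1*(-15/58) = 15/58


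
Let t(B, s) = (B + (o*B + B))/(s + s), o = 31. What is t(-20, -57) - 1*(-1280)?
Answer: 24430/19 ≈ 1285.8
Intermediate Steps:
t(B, s) = 33*B/(2*s) (t(B, s) = (B + (31*B + B))/(s + s) = (B + 32*B)/((2*s)) = (33*B)*(1/(2*s)) = 33*B/(2*s))
t(-20, -57) - 1*(-1280) = (33/2)*(-20)/(-57) - 1*(-1280) = (33/2)*(-20)*(-1/57) + 1280 = 110/19 + 1280 = 24430/19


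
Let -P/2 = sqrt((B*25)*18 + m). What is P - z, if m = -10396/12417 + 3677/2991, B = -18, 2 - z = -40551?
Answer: -40553 - 2*I*sqrt(137925689561128349)/4126583 ≈ -40553.0 - 180.0*I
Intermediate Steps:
z = 40553 (z = 2 - 1*(-40551) = 2 + 40551 = 40553)
m = 1618097/4126583 (m = -10396*1/12417 + 3677*(1/2991) = -10396/12417 + 3677/2991 = 1618097/4126583 ≈ 0.39212)
P = -2*I*sqrt(137925689561128349)/4126583 (P = -2*sqrt(-18*25*18 + 1618097/4126583) = -2*sqrt(-450*18 + 1618097/4126583) = -2*sqrt(-8100 + 1618097/4126583) = -2*I*sqrt(137925689561128349)/4126583 ≈ -180.0*I)
P - z = -2*I*sqrt(137925689561128349)/4126583 - 1*40553 = -2*I*sqrt(137925689561128349)/4126583 - 40553 = -40553 - 2*I*sqrt(137925689561128349)/4126583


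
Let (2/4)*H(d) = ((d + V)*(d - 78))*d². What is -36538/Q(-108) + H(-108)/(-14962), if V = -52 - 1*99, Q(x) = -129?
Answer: -72211957366/965049 ≈ -74827.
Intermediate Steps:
V = -151 (V = -52 - 99 = -151)
H(d) = 2*d²*(-151 + d)*(-78 + d) (H(d) = 2*(((d - 151)*(d - 78))*d²) = 2*(((-151 + d)*(-78 + d))*d²) = 2*(d²*(-151 + d)*(-78 + d)) = 2*d²*(-151 + d)*(-78 + d))
-36538/Q(-108) + H(-108)/(-14962) = -36538/(-129) + (2*(-108)²*(11778 + (-108)² - 229*(-108)))/(-14962) = -36538*(-1/129) + (2*11664*(11778 + 11664 + 24732))*(-1/14962) = 36538/129 + (2*11664*48174)*(-1/14962) = 36538/129 + 1123803072*(-1/14962) = 36538/129 - 561901536/7481 = -72211957366/965049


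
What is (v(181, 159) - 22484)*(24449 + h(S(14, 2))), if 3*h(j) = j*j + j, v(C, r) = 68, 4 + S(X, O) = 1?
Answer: -548093616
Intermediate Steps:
S(X, O) = -3 (S(X, O) = -4 + 1 = -3)
h(j) = j/3 + j²/3 (h(j) = (j*j + j)/3 = (j² + j)/3 = (j + j²)/3 = j/3 + j²/3)
(v(181, 159) - 22484)*(24449 + h(S(14, 2))) = (68 - 22484)*(24449 + (⅓)*(-3)*(1 - 3)) = -22416*(24449 + (⅓)*(-3)*(-2)) = -22416*(24449 + 2) = -22416*24451 = -548093616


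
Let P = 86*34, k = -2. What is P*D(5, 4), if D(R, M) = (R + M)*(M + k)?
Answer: 52632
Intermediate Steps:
D(R, M) = (-2 + M)*(M + R) (D(R, M) = (R + M)*(M - 2) = (M + R)*(-2 + M) = (-2 + M)*(M + R))
P = 2924
P*D(5, 4) = 2924*(4² - 2*4 - 2*5 + 4*5) = 2924*(16 - 8 - 10 + 20) = 2924*18 = 52632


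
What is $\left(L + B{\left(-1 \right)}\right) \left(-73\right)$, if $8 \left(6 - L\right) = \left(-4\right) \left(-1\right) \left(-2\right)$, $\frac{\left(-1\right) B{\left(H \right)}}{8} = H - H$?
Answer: $-511$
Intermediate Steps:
$B{\left(H \right)} = 0$ ($B{\left(H \right)} = - 8 \left(H - H\right) = \left(-8\right) 0 = 0$)
$L = 7$ ($L = 6 - \frac{\left(-4\right) \left(-1\right) \left(-2\right)}{8} = 6 - \frac{4 \left(-2\right)}{8} = 6 - -1 = 6 + 1 = 7$)
$\left(L + B{\left(-1 \right)}\right) \left(-73\right) = \left(7 + 0\right) \left(-73\right) = 7 \left(-73\right) = -511$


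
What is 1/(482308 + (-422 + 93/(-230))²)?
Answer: 52900/34952798609 ≈ 1.5135e-6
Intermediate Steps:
1/(482308 + (-422 + 93/(-230))²) = 1/(482308 + (-422 + 93*(-1/230))²) = 1/(482308 + (-422 - 93/230)²) = 1/(482308 + (-97153/230)²) = 1/(482308 + 9438705409/52900) = 1/(34952798609/52900) = 52900/34952798609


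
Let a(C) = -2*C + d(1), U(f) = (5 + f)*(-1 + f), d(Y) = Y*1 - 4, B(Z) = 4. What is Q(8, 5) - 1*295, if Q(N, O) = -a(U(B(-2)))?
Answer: -238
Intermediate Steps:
d(Y) = -4 + Y (d(Y) = Y - 4 = -4 + Y)
U(f) = (-1 + f)*(5 + f)
a(C) = -3 - 2*C (a(C) = -2*C + (-4 + 1) = -2*C - 3 = -3 - 2*C)
Q(N, O) = 57 (Q(N, O) = -(-3 - 2*(-5 + 4² + 4*4)) = -(-3 - 2*(-5 + 16 + 16)) = -(-3 - 2*27) = -(-3 - 54) = -1*(-57) = 57)
Q(8, 5) - 1*295 = 57 - 1*295 = 57 - 295 = -238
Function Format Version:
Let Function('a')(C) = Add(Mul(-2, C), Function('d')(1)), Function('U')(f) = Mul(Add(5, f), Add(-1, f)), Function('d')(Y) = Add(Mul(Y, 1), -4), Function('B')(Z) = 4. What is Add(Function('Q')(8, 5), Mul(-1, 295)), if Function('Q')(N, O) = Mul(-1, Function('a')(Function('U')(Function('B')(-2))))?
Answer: -238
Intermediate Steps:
Function('d')(Y) = Add(-4, Y) (Function('d')(Y) = Add(Y, -4) = Add(-4, Y))
Function('U')(f) = Mul(Add(-1, f), Add(5, f))
Function('a')(C) = Add(-3, Mul(-2, C)) (Function('a')(C) = Add(Mul(-2, C), Add(-4, 1)) = Add(Mul(-2, C), -3) = Add(-3, Mul(-2, C)))
Function('Q')(N, O) = 57 (Function('Q')(N, O) = Mul(-1, Add(-3, Mul(-2, Add(-5, Pow(4, 2), Mul(4, 4))))) = Mul(-1, Add(-3, Mul(-2, Add(-5, 16, 16)))) = Mul(-1, Add(-3, Mul(-2, 27))) = Mul(-1, Add(-3, -54)) = Mul(-1, -57) = 57)
Add(Function('Q')(8, 5), Mul(-1, 295)) = Add(57, Mul(-1, 295)) = Add(57, -295) = -238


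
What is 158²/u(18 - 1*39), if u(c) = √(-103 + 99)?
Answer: -12482*I ≈ -12482.0*I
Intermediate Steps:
u(c) = 2*I (u(c) = √(-4) = 2*I)
158²/u(18 - 1*39) = 158²/((2*I)) = 24964*(-I/2) = -12482*I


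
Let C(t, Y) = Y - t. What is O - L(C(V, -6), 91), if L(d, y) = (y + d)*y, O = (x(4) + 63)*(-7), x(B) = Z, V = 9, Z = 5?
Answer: -7392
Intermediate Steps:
x(B) = 5
O = -476 (O = (5 + 63)*(-7) = 68*(-7) = -476)
L(d, y) = y*(d + y) (L(d, y) = (d + y)*y = y*(d + y))
O - L(C(V, -6), 91) = -476 - 91*((-6 - 1*9) + 91) = -476 - 91*((-6 - 9) + 91) = -476 - 91*(-15 + 91) = -476 - 91*76 = -476 - 1*6916 = -476 - 6916 = -7392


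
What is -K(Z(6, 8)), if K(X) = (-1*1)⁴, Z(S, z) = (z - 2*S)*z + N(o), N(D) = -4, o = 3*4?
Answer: -1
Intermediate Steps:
o = 12
Z(S, z) = -4 + z*(z - 2*S) (Z(S, z) = (z - 2*S)*z - 4 = z*(z - 2*S) - 4 = -4 + z*(z - 2*S))
K(X) = 1 (K(X) = (-1)⁴ = 1)
-K(Z(6, 8)) = -1*1 = -1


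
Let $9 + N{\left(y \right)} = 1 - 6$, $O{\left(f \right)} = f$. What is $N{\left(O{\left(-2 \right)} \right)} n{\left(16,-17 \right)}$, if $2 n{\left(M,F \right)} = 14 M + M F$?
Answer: $336$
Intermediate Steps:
$n{\left(M,F \right)} = 7 M + \frac{F M}{2}$ ($n{\left(M,F \right)} = \frac{14 M + M F}{2} = \frac{14 M + F M}{2} = 7 M + \frac{F M}{2}$)
$N{\left(y \right)} = -14$ ($N{\left(y \right)} = -9 + \left(1 - 6\right) = -9 - 5 = -14$)
$N{\left(O{\left(-2 \right)} \right)} n{\left(16,-17 \right)} = - 14 \cdot \frac{1}{2} \cdot 16 \left(14 - 17\right) = - 14 \cdot \frac{1}{2} \cdot 16 \left(-3\right) = \left(-14\right) \left(-24\right) = 336$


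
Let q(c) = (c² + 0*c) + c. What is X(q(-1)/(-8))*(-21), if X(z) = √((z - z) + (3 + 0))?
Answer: -21*√3 ≈ -36.373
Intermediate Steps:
q(c) = c + c² (q(c) = (c² + 0) + c = c² + c = c + c²)
X(z) = √3 (X(z) = √(0 + 3) = √3)
X(q(-1)/(-8))*(-21) = √3*(-21) = -21*√3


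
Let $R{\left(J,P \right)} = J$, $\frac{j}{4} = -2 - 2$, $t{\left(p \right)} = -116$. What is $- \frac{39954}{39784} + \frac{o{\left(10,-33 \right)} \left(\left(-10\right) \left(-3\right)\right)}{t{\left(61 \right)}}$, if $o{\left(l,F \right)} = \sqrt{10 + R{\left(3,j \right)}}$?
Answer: $- \frac{19977}{19892} - \frac{15 \sqrt{13}}{58} \approx -1.9367$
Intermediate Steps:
$j = -16$ ($j = 4 \left(-2 - 2\right) = 4 \left(-4\right) = -16$)
$o{\left(l,F \right)} = \sqrt{13}$ ($o{\left(l,F \right)} = \sqrt{10 + 3} = \sqrt{13}$)
$- \frac{39954}{39784} + \frac{o{\left(10,-33 \right)} \left(\left(-10\right) \left(-3\right)\right)}{t{\left(61 \right)}} = - \frac{39954}{39784} + \frac{\sqrt{13} \left(\left(-10\right) \left(-3\right)\right)}{-116} = \left(-39954\right) \frac{1}{39784} + \sqrt{13} \cdot 30 \left(- \frac{1}{116}\right) = - \frac{19977}{19892} + 30 \sqrt{13} \left(- \frac{1}{116}\right) = - \frac{19977}{19892} - \frac{15 \sqrt{13}}{58}$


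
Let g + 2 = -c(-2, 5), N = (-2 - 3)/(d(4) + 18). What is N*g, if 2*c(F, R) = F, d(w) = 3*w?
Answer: ⅙ ≈ 0.16667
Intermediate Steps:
c(F, R) = F/2
N = -⅙ (N = (-2 - 3)/(3*4 + 18) = -5/(12 + 18) = -5/30 = -5*1/30 = -⅙ ≈ -0.16667)
g = -1 (g = -2 - (-2)/2 = -2 - 1*(-1) = -2 + 1 = -1)
N*g = -⅙*(-1) = ⅙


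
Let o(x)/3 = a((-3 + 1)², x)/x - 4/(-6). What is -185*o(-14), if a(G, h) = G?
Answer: -1480/7 ≈ -211.43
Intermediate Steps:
o(x) = 2 + 12/x (o(x) = 3*((-3 + 1)²/x - 4/(-6)) = 3*((-2)²/x - 4*(-⅙)) = 3*(4/x + ⅔) = 3*(⅔ + 4/x) = 2 + 12/x)
-185*o(-14) = -185*(2 + 12/(-14)) = -185*(2 + 12*(-1/14)) = -185*(2 - 6/7) = -185*8/7 = -1480/7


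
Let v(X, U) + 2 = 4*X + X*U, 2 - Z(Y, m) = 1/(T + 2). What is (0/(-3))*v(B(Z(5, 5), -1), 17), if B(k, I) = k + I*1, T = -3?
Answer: 0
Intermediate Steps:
Z(Y, m) = 3 (Z(Y, m) = 2 - 1/(-3 + 2) = 2 - 1/(-1) = 2 - 1*(-1) = 2 + 1 = 3)
B(k, I) = I + k (B(k, I) = k + I = I + k)
v(X, U) = -2 + 4*X + U*X (v(X, U) = -2 + (4*X + X*U) = -2 + (4*X + U*X) = -2 + 4*X + U*X)
(0/(-3))*v(B(Z(5, 5), -1), 17) = (0/(-3))*(-2 + 4*(-1 + 3) + 17*(-1 + 3)) = (0*(-1/3))*(-2 + 4*2 + 17*2) = 0*(-2 + 8 + 34) = 0*40 = 0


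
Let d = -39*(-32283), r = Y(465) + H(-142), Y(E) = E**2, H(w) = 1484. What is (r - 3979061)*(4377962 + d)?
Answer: -21202737462648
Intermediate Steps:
r = 217709 (r = 465**2 + 1484 = 216225 + 1484 = 217709)
d = 1259037
(r - 3979061)*(4377962 + d) = (217709 - 3979061)*(4377962 + 1259037) = -3761352*5636999 = -21202737462648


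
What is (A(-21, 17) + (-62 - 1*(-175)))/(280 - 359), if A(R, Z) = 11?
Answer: -124/79 ≈ -1.5696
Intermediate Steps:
(A(-21, 17) + (-62 - 1*(-175)))/(280 - 359) = (11 + (-62 - 1*(-175)))/(280 - 359) = (11 + (-62 + 175))/(-79) = (11 + 113)*(-1/79) = 124*(-1/79) = -124/79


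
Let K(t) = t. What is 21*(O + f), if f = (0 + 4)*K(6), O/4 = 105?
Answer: 9324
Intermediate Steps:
O = 420 (O = 4*105 = 420)
f = 24 (f = (0 + 4)*6 = 4*6 = 24)
21*(O + f) = 21*(420 + 24) = 21*444 = 9324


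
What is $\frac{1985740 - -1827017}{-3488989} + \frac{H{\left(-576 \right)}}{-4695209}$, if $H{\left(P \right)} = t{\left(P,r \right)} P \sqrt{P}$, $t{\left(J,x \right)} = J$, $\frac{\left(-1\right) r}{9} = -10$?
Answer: $- \frac{3812757}{3488989} - \frac{7962624 i}{4695209} \approx -1.0928 - 1.6959 i$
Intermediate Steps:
$r = 90$ ($r = \left(-9\right) \left(-10\right) = 90$)
$H{\left(P \right)} = P^{\frac{5}{2}}$ ($H{\left(P \right)} = P P \sqrt{P} = P^{2} \sqrt{P} = P^{\frac{5}{2}}$)
$\frac{1985740 - -1827017}{-3488989} + \frac{H{\left(-576 \right)}}{-4695209} = \frac{1985740 - -1827017}{-3488989} + \frac{\left(-576\right)^{\frac{5}{2}}}{-4695209} = \left(1985740 + 1827017\right) \left(- \frac{1}{3488989}\right) + 7962624 i \left(- \frac{1}{4695209}\right) = 3812757 \left(- \frac{1}{3488989}\right) - \frac{7962624 i}{4695209} = - \frac{3812757}{3488989} - \frac{7962624 i}{4695209}$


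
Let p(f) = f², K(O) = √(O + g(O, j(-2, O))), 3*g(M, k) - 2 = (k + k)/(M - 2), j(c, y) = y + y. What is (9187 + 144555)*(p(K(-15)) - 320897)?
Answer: -2516205836156/51 ≈ -4.9337e+10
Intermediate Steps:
j(c, y) = 2*y
g(M, k) = ⅔ + 2*k/(3*(-2 + M)) (g(M, k) = ⅔ + ((k + k)/(M - 2))/3 = ⅔ + ((2*k)/(-2 + M))/3 = ⅔ + (2*k/(-2 + M))/3 = ⅔ + 2*k/(3*(-2 + M)))
K(O) = √(O + 2*(-2 + 3*O)/(3*(-2 + O))) (K(O) = √(O + 2*(-2 + O + 2*O)/(3*(-2 + O))) = √(O + 2*(-2 + 3*O)/(3*(-2 + O))))
(9187 + 144555)*(p(K(-15)) - 320897) = (9187 + 144555)*((√3*√((-4 + 3*(-15)²)/(-2 - 15))/3)² - 320897) = 153742*((√3*√((-4 + 3*225)/(-17))/3)² - 320897) = 153742*((√3*√(-(-4 + 675)/17)/3)² - 320897) = 153742*((√3*√(-1/17*671)/3)² - 320897) = 153742*((√3*√(-671/17)/3)² - 320897) = 153742*((√3*(I*√11407/17)/3)² - 320897) = 153742*((I*√34221/51)² - 320897) = 153742*(-671/51 - 320897) = 153742*(-16366418/51) = -2516205836156/51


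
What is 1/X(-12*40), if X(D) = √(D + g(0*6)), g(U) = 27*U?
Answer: -I*√30/120 ≈ -0.045644*I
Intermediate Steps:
X(D) = √D (X(D) = √(D + 27*(0*6)) = √(D + 27*0) = √(D + 0) = √D)
1/X(-12*40) = 1/(√(-12*40)) = 1/(√(-480)) = 1/(4*I*√30) = -I*√30/120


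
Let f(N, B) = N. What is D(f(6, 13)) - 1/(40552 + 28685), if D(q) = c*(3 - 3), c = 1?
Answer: -1/69237 ≈ -1.4443e-5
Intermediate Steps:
D(q) = 0 (D(q) = 1*(3 - 3) = 1*0 = 0)
D(f(6, 13)) - 1/(40552 + 28685) = 0 - 1/(40552 + 28685) = 0 - 1/69237 = -1/69237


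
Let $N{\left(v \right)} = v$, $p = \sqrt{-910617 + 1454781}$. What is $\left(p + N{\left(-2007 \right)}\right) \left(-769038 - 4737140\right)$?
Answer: $11050899246 - 11012356 \sqrt{136041} \approx 6.9891 \cdot 10^{9}$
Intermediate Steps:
$p = 2 \sqrt{136041}$ ($p = \sqrt{544164} = 2 \sqrt{136041} \approx 737.67$)
$\left(p + N{\left(-2007 \right)}\right) \left(-769038 - 4737140\right) = \left(2 \sqrt{136041} - 2007\right) \left(-769038 - 4737140\right) = \left(-2007 + 2 \sqrt{136041}\right) \left(-5506178\right) = 11050899246 - 11012356 \sqrt{136041}$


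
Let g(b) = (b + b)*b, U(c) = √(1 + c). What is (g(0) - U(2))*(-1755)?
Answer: 1755*√3 ≈ 3039.8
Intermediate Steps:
g(b) = 2*b² (g(b) = (2*b)*b = 2*b²)
(g(0) - U(2))*(-1755) = (2*0² - √(1 + 2))*(-1755) = (2*0 - √3)*(-1755) = (0 - √3)*(-1755) = -√3*(-1755) = 1755*√3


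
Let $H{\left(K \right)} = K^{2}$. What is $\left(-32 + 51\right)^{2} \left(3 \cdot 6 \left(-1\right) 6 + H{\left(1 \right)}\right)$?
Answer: $-38627$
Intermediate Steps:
$\left(-32 + 51\right)^{2} \left(3 \cdot 6 \left(-1\right) 6 + H{\left(1 \right)}\right) = \left(-32 + 51\right)^{2} \left(3 \cdot 6 \left(-1\right) 6 + 1^{2}\right) = 19^{2} \left(3 \left(\left(-6\right) 6\right) + 1\right) = 361 \left(3 \left(-36\right) + 1\right) = 361 \left(-108 + 1\right) = 361 \left(-107\right) = -38627$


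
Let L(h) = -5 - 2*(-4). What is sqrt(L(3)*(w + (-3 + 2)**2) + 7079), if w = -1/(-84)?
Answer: 3*sqrt(154231)/14 ≈ 84.155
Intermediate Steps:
w = 1/84 (w = -1*(-1/84) = 1/84 ≈ 0.011905)
L(h) = 3 (L(h) = -5 + 8 = 3)
sqrt(L(3)*(w + (-3 + 2)**2) + 7079) = sqrt(3*(1/84 + (-3 + 2)**2) + 7079) = sqrt(3*(1/84 + (-1)**2) + 7079) = sqrt(3*(1/84 + 1) + 7079) = sqrt(3*(85/84) + 7079) = sqrt(85/28 + 7079) = sqrt(198297/28) = 3*sqrt(154231)/14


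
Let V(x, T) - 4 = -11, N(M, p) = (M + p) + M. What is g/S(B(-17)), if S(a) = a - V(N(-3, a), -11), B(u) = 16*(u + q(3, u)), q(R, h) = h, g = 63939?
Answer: -21313/179 ≈ -119.07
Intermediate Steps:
N(M, p) = p + 2*M
V(x, T) = -7 (V(x, T) = 4 - 11 = -7)
B(u) = 32*u (B(u) = 16*(u + u) = 16*(2*u) = 32*u)
S(a) = 7 + a (S(a) = a - 1*(-7) = a + 7 = 7 + a)
g/S(B(-17)) = 63939/(7 + 32*(-17)) = 63939/(7 - 544) = 63939/(-537) = 63939*(-1/537) = -21313/179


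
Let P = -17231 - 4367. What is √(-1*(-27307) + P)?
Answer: √5709 ≈ 75.558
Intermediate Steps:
P = -21598
√(-1*(-27307) + P) = √(-1*(-27307) - 21598) = √(27307 - 21598) = √5709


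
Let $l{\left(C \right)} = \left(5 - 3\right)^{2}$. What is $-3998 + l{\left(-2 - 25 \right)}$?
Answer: $-3994$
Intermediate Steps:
$l{\left(C \right)} = 4$ ($l{\left(C \right)} = 2^{2} = 4$)
$-3998 + l{\left(-2 - 25 \right)} = -3998 + 4 = -3994$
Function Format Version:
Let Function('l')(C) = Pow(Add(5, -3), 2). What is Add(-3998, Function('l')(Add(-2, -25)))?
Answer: -3994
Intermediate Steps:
Function('l')(C) = 4 (Function('l')(C) = Pow(2, 2) = 4)
Add(-3998, Function('l')(Add(-2, -25))) = Add(-3998, 4) = -3994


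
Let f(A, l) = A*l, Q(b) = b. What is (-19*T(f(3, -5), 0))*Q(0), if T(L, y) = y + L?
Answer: 0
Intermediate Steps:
T(L, y) = L + y
(-19*T(f(3, -5), 0))*Q(0) = -19*(3*(-5) + 0)*0 = -19*(-15 + 0)*0 = -19*(-15)*0 = 285*0 = 0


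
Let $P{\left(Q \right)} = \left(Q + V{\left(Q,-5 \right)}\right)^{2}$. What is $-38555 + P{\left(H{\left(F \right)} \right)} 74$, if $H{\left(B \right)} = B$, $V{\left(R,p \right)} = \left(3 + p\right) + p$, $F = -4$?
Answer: $-29601$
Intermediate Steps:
$V{\left(R,p \right)} = 3 + 2 p$
$P{\left(Q \right)} = \left(-7 + Q\right)^{2}$ ($P{\left(Q \right)} = \left(Q + \left(3 + 2 \left(-5\right)\right)\right)^{2} = \left(Q + \left(3 - 10\right)\right)^{2} = \left(Q - 7\right)^{2} = \left(-7 + Q\right)^{2}$)
$-38555 + P{\left(H{\left(F \right)} \right)} 74 = -38555 + \left(-7 - 4\right)^{2} \cdot 74 = -38555 + \left(-11\right)^{2} \cdot 74 = -38555 + 121 \cdot 74 = -38555 + 8954 = -29601$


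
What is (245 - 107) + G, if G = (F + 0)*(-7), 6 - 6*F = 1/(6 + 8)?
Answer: 1573/12 ≈ 131.08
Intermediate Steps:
F = 83/84 (F = 1 - 1/(6*(6 + 8)) = 1 - 1/6/14 = 1 - 1/6*1/14 = 1 - 1/84 = 83/84 ≈ 0.98810)
G = -83/12 (G = (83/84 + 0)*(-7) = (83/84)*(-7) = -83/12 ≈ -6.9167)
(245 - 107) + G = (245 - 107) - 83/12 = 138 - 83/12 = 1573/12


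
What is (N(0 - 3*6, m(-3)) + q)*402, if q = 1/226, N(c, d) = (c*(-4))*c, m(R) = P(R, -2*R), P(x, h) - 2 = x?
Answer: -58871895/113 ≈ -5.2099e+5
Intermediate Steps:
P(x, h) = 2 + x
m(R) = 2 + R
N(c, d) = -4*c**2 (N(c, d) = (-4*c)*c = -4*c**2)
q = 1/226 ≈ 0.0044248
(N(0 - 3*6, m(-3)) + q)*402 = (-4*(0 - 3*6)**2 + 1/226)*402 = (-4*(0 - 18)**2 + 1/226)*402 = (-4*(-18)**2 + 1/226)*402 = (-4*324 + 1/226)*402 = (-1296 + 1/226)*402 = -292895/226*402 = -58871895/113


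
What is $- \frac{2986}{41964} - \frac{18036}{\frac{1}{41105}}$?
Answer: $- \frac{15555420725453}{20982} \approx -7.4137 \cdot 10^{8}$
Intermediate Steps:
$- \frac{2986}{41964} - \frac{18036}{\frac{1}{41105}} = \left(-2986\right) \frac{1}{41964} - 18036 \frac{1}{\frac{1}{41105}} = - \frac{1493}{20982} - 741369780 = - \frac{15555420725453}{20982}$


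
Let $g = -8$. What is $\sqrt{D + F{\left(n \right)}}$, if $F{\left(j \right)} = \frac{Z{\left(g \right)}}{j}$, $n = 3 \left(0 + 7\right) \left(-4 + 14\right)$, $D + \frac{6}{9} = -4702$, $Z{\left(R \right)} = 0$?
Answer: $\frac{2 i \sqrt{10581}}{3} \approx 68.576 i$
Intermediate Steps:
$D = - \frac{14108}{3}$ ($D = - \frac{2}{3} - 4702 = - \frac{14108}{3} \approx -4702.7$)
$n = 210$ ($n = 3 \cdot 7 \cdot 10 = 3 \cdot 70 = 210$)
$F{\left(j \right)} = 0$ ($F{\left(j \right)} = \frac{0}{j} = 0$)
$\sqrt{D + F{\left(n \right)}} = \sqrt{- \frac{14108}{3} + 0} = \sqrt{- \frac{14108}{3}} = \frac{2 i \sqrt{10581}}{3}$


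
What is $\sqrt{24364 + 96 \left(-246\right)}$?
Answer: $2 \sqrt{187} \approx 27.35$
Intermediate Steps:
$\sqrt{24364 + 96 \left(-246\right)} = \sqrt{24364 - 23616} = \sqrt{748} = 2 \sqrt{187}$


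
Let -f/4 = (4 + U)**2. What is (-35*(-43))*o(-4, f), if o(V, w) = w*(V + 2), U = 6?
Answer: 1204000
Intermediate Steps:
f = -400 (f = -4*(4 + 6)**2 = -4*10**2 = -4*100 = -400)
o(V, w) = w*(2 + V)
(-35*(-43))*o(-4, f) = (-35*(-43))*(-400*(2 - 4)) = 1505*(-400*(-2)) = 1505*800 = 1204000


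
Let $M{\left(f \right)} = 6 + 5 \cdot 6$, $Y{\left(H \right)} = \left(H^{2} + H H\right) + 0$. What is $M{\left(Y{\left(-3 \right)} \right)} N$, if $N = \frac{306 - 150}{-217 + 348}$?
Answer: $\frac{5616}{131} \approx 42.87$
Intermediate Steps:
$Y{\left(H \right)} = 2 H^{2}$ ($Y{\left(H \right)} = \left(H^{2} + H^{2}\right) + 0 = 2 H^{2} + 0 = 2 H^{2}$)
$N = \frac{156}{131} \approx 1.1908$
$M{\left(f \right)} = 36$ ($M{\left(f \right)} = 6 + 30 = 36$)
$M{\left(Y{\left(-3 \right)} \right)} N = 36 \cdot \frac{156}{131} = \frac{5616}{131}$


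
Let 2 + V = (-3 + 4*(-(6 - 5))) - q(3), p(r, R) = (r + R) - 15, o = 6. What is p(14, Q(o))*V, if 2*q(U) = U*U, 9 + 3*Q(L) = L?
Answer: 27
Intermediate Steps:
Q(L) = -3 + L/3
p(r, R) = -15 + R + r (p(r, R) = (R + r) - 15 = -15 + R + r)
q(U) = U²/2 (q(U) = (U*U)/2 = U²/2)
V = -27/2 (V = -2 + ((-3 + 4*(-(6 - 5))) - 3²/2) = -2 + ((-3 + 4*(-1*1)) - 9/2) = -2 + ((-3 + 4*(-1)) - 1*9/2) = -2 + ((-3 - 4) - 9/2) = -2 + (-7 - 9/2) = -2 - 23/2 = -27/2 ≈ -13.500)
p(14, Q(o))*V = (-15 + (-3 + (⅓)*6) + 14)*(-27/2) = (-15 + (-3 + 2) + 14)*(-27/2) = (-15 - 1 + 14)*(-27/2) = -2*(-27/2) = 27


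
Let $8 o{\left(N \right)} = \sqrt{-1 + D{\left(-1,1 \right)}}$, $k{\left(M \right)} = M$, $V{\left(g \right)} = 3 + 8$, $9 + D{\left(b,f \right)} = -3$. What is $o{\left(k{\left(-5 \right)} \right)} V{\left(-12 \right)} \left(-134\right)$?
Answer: $- \frac{737 i \sqrt{13}}{4} \approx - 664.32 i$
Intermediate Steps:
$D{\left(b,f \right)} = -12$ ($D{\left(b,f \right)} = -9 - 3 = -12$)
$V{\left(g \right)} = 11$
$o{\left(N \right)} = \frac{i \sqrt{13}}{8}$ ($o{\left(N \right)} = \frac{\sqrt{-1 - 12}}{8} = \frac{\sqrt{-13}}{8} = \frac{i \sqrt{13}}{8}$)
$o{\left(k{\left(-5 \right)} \right)} V{\left(-12 \right)} \left(-134\right) = \frac{i \sqrt{13}}{8} \cdot 11 \left(-134\right) = \frac{11 i \sqrt{13}}{8} \left(-134\right) = - \frac{737 i \sqrt{13}}{4}$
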